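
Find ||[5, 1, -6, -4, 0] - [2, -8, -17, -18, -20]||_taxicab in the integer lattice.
57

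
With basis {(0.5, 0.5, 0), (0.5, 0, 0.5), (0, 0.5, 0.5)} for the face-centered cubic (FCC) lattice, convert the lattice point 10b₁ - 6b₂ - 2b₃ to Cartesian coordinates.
(2, 4, -4)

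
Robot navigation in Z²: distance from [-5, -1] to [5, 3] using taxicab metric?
14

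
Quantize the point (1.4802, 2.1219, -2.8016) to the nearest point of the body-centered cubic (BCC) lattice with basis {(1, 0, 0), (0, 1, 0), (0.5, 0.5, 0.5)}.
(1.5, 2.5, -2.5)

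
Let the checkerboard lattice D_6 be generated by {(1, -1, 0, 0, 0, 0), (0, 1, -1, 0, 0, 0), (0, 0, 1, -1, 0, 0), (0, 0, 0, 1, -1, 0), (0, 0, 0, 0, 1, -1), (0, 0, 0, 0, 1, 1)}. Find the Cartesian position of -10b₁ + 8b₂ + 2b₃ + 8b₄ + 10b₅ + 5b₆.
(-10, 18, -6, 6, 7, -5)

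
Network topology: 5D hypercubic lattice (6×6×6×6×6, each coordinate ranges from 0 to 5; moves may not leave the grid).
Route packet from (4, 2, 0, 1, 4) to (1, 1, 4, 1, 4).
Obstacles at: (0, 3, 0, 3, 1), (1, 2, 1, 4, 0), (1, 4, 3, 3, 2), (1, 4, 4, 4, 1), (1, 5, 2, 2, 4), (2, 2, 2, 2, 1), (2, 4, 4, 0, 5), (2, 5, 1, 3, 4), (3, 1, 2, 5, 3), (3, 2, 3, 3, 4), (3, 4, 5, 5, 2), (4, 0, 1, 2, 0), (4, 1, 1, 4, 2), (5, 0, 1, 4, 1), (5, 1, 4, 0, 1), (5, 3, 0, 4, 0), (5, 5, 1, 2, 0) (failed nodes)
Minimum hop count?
8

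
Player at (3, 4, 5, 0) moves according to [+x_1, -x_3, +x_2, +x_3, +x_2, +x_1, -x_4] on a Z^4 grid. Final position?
(5, 6, 5, -1)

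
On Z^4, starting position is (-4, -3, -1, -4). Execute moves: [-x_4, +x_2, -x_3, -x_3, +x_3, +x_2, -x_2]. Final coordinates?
(-4, -2, -2, -5)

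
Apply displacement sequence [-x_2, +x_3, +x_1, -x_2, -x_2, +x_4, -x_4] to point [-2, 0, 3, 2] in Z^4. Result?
(-1, -3, 4, 2)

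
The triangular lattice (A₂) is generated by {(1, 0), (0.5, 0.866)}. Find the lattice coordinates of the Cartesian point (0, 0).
0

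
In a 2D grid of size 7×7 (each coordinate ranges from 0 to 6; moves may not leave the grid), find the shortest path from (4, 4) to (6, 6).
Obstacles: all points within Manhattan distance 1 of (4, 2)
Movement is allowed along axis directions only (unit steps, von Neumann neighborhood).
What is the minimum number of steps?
4
(one shortest path: (4, 4) → (5, 4) → (6, 4) → (6, 5) → (6, 6))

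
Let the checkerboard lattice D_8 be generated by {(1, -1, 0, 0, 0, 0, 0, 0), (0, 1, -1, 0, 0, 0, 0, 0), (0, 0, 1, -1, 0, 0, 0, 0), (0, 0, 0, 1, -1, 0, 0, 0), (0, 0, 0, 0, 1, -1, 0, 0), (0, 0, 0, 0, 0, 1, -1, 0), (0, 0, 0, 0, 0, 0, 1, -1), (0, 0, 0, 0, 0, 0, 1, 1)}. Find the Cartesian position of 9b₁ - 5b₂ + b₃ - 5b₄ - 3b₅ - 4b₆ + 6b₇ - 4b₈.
(9, -14, 6, -6, 2, -1, 6, -10)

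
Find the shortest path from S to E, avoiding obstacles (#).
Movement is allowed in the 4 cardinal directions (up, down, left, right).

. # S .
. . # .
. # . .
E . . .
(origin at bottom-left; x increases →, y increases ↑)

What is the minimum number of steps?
7
(one shortest path: (2, 3) → (3, 3) → (3, 2) → (3, 1) → (2, 1) → (2, 0) → (1, 0) → (0, 0))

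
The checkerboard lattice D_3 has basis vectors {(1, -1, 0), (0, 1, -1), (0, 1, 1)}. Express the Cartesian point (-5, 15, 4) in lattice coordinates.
-5b₁ + 3b₂ + 7b₃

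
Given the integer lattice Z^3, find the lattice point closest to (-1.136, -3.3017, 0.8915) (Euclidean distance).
(-1, -3, 1)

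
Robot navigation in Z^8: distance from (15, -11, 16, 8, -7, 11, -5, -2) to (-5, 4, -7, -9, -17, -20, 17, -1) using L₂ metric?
54.6717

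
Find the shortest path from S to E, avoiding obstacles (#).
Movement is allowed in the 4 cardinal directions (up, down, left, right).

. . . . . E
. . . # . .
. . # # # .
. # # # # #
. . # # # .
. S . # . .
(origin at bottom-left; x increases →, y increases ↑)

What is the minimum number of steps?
11
(one shortest path: (1, 0) → (0, 0) → (0, 1) → (0, 2) → (0, 3) → (1, 3) → (1, 4) → (2, 4) → (2, 5) → (3, 5) → (4, 5) → (5, 5))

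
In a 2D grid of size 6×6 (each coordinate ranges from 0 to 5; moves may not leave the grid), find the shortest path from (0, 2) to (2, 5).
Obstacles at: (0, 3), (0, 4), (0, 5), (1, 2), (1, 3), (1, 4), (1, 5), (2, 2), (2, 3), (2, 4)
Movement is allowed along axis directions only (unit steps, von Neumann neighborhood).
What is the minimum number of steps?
9
(one shortest path: (0, 2) → (0, 1) → (1, 1) → (2, 1) → (3, 1) → (3, 2) → (3, 3) → (3, 4) → (3, 5) → (2, 5))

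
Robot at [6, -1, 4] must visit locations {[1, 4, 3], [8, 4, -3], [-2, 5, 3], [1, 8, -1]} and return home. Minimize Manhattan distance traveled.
52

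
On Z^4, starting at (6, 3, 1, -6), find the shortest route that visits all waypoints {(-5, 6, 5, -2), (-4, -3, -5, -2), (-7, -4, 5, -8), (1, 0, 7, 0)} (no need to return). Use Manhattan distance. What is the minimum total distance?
74
(one optimal route: (6, 3, 1, -6) → (1, 0, 7, 0) → (-5, 6, 5, -2) → (-7, -4, 5, -8) → (-4, -3, -5, -2))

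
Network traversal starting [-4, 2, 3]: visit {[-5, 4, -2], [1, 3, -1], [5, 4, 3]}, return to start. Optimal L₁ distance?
36
(one optimal route: (-4, 2, 3) → (-5, 4, -2) → (1, 3, -1) → (5, 4, 3) → (-4, 2, 3))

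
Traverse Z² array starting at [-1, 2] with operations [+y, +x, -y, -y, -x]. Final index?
(-1, 1)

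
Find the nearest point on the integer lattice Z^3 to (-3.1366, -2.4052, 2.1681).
(-3, -2, 2)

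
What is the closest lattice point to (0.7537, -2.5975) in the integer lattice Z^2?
(1, -3)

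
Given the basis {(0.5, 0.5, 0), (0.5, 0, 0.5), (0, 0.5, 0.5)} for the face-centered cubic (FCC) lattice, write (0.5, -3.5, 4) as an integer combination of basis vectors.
-7b₁ + 8b₂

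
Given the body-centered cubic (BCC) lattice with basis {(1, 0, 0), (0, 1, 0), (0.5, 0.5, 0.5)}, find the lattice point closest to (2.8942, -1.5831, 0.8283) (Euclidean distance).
(3, -2, 1)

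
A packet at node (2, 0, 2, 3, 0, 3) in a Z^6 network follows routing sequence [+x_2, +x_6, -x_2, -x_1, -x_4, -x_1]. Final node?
(0, 0, 2, 2, 0, 4)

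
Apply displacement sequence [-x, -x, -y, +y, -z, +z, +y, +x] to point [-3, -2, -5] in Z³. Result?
(-4, -1, -5)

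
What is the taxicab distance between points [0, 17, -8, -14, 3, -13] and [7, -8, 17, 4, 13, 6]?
104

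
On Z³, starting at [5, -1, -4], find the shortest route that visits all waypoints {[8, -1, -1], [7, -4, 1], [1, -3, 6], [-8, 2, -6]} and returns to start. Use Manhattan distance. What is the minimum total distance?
68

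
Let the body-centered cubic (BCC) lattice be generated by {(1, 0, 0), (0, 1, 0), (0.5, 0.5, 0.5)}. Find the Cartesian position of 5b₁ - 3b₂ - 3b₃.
(3.5, -4.5, -1.5)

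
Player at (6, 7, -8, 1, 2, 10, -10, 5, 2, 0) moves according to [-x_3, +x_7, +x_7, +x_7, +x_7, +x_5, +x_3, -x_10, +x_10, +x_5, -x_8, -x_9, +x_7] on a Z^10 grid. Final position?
(6, 7, -8, 1, 4, 10, -5, 4, 1, 0)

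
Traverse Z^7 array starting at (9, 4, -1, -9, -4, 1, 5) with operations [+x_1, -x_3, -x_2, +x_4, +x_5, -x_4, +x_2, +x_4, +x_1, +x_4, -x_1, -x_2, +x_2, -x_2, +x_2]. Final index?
(10, 4, -2, -7, -3, 1, 5)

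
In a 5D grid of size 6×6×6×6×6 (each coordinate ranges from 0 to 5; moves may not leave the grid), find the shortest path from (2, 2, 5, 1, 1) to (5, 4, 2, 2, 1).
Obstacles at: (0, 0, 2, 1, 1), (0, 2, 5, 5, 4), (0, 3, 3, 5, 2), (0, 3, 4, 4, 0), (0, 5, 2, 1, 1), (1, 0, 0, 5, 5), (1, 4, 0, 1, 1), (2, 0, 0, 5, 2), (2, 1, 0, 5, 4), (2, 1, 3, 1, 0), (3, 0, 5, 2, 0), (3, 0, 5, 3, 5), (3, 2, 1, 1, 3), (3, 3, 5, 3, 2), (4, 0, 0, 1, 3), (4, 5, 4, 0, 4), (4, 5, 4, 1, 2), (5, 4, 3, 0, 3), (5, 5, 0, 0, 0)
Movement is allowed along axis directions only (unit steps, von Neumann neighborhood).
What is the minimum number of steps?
9
(one shortest path: (2, 2, 5, 1, 1) → (3, 2, 5, 1, 1) → (4, 2, 5, 1, 1) → (5, 2, 5, 1, 1) → (5, 3, 5, 1, 1) → (5, 4, 5, 1, 1) → (5, 4, 4, 1, 1) → (5, 4, 3, 1, 1) → (5, 4, 2, 1, 1) → (5, 4, 2, 2, 1))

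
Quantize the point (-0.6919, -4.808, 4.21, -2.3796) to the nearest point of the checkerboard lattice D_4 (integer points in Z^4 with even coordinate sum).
(-1, -5, 4, -2)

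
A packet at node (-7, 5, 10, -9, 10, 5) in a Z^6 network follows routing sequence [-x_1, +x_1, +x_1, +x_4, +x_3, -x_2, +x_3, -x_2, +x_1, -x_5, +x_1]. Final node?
(-4, 3, 12, -8, 9, 5)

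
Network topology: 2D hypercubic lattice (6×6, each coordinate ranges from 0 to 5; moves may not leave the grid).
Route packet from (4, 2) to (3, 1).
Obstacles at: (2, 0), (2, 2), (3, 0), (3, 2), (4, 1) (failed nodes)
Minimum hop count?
8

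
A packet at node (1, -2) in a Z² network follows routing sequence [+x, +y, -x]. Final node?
(1, -1)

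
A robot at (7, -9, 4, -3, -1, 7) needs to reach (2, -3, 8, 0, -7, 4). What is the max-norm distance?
6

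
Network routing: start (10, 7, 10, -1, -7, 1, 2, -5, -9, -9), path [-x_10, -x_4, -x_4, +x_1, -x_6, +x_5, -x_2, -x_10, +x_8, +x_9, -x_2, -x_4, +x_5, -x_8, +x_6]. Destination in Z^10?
(11, 5, 10, -4, -5, 1, 2, -5, -8, -11)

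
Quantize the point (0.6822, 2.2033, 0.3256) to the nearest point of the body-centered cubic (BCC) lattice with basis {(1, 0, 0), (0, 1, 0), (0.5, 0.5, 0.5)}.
(0.5, 2.5, 0.5)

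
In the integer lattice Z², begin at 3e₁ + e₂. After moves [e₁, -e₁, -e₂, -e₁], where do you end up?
(2, 0)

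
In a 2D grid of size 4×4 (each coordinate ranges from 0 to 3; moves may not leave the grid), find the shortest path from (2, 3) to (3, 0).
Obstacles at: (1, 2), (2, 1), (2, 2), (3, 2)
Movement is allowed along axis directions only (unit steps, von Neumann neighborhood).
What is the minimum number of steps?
8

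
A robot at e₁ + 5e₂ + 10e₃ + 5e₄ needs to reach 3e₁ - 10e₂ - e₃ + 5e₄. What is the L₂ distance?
18.7083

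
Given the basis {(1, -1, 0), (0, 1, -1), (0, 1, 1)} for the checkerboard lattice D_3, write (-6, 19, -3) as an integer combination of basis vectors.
-6b₁ + 8b₂ + 5b₃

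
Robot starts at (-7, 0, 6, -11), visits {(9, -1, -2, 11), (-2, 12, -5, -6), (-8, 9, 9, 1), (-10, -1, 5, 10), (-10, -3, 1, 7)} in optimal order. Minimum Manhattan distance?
125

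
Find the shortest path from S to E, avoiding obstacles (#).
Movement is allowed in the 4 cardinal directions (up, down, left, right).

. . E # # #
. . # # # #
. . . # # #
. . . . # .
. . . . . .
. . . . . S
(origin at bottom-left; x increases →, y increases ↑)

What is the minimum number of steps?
10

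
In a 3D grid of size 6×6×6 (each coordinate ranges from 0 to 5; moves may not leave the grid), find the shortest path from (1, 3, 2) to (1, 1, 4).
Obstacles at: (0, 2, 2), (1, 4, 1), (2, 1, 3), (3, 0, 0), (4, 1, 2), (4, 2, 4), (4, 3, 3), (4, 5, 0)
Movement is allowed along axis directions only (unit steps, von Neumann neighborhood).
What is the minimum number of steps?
4
(one shortest path: (1, 3, 2) → (1, 2, 2) → (1, 1, 2) → (1, 1, 3) → (1, 1, 4))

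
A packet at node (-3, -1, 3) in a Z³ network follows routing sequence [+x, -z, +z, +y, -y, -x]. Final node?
(-3, -1, 3)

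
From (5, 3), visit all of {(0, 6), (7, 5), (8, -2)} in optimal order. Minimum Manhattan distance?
24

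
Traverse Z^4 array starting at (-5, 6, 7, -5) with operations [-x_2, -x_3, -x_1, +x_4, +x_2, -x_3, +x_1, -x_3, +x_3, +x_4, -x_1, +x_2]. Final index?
(-6, 7, 5, -3)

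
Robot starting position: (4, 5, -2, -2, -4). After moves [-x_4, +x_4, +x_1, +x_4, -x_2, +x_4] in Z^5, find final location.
(5, 4, -2, 0, -4)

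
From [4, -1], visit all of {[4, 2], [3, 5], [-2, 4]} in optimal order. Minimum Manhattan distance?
13
(one optimal route: (4, -1) → (4, 2) → (3, 5) → (-2, 4))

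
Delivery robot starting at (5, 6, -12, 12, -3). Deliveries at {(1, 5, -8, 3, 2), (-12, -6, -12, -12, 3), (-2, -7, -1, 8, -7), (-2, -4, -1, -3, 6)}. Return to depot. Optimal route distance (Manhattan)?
168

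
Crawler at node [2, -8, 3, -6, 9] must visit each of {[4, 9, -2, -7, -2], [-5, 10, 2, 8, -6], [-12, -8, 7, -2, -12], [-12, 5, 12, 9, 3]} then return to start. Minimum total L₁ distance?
188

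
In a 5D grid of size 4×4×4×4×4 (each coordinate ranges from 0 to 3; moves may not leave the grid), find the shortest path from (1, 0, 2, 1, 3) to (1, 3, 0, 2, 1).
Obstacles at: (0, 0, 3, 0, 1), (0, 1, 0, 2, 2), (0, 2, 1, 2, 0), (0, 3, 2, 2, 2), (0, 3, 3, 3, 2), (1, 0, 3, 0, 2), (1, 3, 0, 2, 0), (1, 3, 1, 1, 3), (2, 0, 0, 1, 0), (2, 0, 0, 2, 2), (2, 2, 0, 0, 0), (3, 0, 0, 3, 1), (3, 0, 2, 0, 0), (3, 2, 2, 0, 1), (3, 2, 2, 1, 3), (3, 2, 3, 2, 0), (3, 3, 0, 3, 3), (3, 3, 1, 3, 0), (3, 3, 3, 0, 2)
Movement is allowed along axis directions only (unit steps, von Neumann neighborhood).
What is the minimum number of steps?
8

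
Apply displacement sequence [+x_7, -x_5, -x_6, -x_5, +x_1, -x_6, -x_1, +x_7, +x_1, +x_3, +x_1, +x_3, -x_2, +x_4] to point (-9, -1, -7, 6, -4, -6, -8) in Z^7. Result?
(-7, -2, -5, 7, -6, -8, -6)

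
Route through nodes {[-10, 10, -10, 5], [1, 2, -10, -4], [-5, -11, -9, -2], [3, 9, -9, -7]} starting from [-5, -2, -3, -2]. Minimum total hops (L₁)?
77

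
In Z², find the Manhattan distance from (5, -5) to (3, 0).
7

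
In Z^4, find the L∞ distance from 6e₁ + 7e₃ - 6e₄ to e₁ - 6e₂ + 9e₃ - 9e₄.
6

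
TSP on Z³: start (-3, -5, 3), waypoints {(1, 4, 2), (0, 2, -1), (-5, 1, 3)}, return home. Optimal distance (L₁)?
38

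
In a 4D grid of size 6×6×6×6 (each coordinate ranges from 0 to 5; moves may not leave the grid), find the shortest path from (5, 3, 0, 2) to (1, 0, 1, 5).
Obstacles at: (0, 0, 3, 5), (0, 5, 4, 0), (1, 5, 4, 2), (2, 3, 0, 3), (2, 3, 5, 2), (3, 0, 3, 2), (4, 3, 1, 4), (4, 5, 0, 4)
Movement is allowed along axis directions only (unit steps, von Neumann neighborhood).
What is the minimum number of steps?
11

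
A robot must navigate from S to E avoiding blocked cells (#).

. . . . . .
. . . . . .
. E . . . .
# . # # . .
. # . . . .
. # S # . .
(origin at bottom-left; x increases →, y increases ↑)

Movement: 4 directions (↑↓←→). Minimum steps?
8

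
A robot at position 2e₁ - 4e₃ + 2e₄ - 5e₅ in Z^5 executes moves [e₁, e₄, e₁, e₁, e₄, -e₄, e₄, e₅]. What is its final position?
(5, 0, -4, 4, -4)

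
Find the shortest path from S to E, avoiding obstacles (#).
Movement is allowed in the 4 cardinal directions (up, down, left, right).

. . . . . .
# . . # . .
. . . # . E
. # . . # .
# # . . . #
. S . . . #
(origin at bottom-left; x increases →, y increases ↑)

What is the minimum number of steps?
11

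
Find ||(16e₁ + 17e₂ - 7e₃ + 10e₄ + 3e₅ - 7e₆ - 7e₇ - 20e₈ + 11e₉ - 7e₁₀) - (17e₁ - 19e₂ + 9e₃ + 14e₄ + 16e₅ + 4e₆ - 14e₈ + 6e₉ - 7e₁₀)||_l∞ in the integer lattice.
36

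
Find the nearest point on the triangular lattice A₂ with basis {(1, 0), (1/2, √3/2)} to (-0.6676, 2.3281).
(-0.5, 2.598)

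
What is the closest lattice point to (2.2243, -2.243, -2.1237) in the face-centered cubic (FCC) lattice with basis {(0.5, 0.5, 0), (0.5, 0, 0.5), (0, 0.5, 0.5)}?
(2, -2, -2)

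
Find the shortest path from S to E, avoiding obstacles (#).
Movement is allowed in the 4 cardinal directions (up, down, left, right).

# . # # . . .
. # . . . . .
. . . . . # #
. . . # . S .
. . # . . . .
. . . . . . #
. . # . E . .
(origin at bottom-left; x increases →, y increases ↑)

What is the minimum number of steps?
4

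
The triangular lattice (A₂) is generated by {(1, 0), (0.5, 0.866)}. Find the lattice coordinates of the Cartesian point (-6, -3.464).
-4b₁ - 4b₂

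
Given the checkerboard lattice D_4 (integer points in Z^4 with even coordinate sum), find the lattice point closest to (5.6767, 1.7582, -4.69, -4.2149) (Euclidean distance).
(5, 2, -5, -4)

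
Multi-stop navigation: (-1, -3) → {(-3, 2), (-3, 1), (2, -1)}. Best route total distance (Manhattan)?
13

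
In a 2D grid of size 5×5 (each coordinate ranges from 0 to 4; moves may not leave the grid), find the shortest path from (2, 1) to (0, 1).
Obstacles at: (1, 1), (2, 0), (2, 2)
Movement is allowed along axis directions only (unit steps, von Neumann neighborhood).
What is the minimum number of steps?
8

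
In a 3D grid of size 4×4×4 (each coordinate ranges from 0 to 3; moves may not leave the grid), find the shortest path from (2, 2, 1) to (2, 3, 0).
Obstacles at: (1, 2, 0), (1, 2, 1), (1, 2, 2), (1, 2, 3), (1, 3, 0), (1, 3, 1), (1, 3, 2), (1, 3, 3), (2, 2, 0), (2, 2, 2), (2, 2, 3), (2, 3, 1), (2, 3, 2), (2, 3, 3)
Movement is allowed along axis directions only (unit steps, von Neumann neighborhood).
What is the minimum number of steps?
4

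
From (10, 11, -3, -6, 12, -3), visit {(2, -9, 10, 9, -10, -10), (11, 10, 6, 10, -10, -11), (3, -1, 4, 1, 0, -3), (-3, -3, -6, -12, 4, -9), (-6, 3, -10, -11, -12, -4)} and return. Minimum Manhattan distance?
268
(one optimal route: (10, 11, -3, -6, 12, -3) → (11, 10, 6, 10, -10, -11) → (2, -9, 10, 9, -10, -10) → (3, -1, 4, 1, 0, -3) → (-3, -3, -6, -12, 4, -9) → (-6, 3, -10, -11, -12, -4) → (10, 11, -3, -6, 12, -3))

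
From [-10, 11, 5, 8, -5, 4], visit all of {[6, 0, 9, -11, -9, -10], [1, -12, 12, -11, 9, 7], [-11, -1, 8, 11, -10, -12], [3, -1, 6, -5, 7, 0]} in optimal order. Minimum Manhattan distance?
157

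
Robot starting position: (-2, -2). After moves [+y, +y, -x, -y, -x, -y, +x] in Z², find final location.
(-3, -2)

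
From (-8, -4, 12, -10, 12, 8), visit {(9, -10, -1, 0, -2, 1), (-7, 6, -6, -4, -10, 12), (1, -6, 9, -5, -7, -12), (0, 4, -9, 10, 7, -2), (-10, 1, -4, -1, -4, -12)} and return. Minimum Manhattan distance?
310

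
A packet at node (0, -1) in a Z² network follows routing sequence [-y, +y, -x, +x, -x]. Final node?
(-1, -1)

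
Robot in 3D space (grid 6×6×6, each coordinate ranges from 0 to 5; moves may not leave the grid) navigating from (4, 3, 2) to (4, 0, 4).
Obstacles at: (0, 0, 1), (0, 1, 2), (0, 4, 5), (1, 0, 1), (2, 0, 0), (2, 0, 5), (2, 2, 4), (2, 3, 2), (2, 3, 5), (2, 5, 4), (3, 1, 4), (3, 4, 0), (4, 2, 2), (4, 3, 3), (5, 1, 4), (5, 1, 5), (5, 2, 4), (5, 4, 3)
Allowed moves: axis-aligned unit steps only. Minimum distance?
7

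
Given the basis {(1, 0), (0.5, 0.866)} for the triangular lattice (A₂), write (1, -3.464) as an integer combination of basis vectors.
3b₁ - 4b₂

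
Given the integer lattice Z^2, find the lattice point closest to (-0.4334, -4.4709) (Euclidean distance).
(0, -4)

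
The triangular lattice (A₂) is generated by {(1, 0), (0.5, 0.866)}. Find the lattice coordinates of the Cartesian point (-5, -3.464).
-3b₁ - 4b₂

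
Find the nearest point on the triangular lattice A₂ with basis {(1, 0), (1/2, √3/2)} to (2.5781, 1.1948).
(2.5, 0.866)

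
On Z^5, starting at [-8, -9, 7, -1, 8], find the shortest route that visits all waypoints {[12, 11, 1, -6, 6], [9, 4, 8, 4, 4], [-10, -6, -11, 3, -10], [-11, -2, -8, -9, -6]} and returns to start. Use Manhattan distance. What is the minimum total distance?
198
(one optimal route: (-8, -9, 7, -1, 8) → (9, 4, 8, 4, 4) → (12, 11, 1, -6, 6) → (-11, -2, -8, -9, -6) → (-10, -6, -11, 3, -10) → (-8, -9, 7, -1, 8))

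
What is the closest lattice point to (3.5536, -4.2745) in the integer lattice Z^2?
(4, -4)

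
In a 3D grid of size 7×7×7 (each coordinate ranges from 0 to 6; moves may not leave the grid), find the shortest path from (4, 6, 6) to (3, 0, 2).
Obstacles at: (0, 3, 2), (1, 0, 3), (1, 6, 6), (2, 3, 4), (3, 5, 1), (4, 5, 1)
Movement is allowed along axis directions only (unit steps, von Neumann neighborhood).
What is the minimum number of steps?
11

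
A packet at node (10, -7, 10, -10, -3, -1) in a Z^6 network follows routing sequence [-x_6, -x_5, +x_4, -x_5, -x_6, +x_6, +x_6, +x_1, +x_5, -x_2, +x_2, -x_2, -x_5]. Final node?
(11, -8, 10, -9, -5, -1)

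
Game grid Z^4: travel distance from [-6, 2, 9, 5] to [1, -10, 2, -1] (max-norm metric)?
12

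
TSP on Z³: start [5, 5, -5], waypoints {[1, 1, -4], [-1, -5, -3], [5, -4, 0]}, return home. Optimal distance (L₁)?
42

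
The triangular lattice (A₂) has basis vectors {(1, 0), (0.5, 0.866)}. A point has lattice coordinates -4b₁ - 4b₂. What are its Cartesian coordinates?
(-6, -3.464)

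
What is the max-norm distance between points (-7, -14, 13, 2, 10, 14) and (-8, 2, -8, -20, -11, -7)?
22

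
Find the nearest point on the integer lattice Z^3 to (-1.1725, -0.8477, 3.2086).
(-1, -1, 3)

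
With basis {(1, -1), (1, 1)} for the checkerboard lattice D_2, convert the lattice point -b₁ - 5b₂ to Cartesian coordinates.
(-6, -4)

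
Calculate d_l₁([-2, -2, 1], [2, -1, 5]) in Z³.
9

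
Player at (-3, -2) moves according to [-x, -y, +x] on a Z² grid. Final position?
(-3, -3)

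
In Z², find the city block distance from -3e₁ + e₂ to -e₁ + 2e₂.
3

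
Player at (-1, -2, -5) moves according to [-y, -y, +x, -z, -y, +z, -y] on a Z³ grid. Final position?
(0, -6, -5)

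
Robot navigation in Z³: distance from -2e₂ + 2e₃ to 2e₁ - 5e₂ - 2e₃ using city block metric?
9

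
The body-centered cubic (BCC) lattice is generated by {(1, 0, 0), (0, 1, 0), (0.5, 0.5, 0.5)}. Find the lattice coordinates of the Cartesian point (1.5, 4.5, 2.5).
-b₁ + 2b₂ + 5b₃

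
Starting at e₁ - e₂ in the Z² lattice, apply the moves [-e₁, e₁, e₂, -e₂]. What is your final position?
(1, -1)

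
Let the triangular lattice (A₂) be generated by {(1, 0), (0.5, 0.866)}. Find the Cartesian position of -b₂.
(-0.5, -0.866)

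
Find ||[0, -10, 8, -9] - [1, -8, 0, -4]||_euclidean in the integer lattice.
9.69536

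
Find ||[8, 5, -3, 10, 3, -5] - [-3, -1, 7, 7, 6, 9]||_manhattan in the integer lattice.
47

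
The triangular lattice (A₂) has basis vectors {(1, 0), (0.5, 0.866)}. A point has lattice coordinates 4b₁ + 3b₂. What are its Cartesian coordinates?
(5.5, 2.598)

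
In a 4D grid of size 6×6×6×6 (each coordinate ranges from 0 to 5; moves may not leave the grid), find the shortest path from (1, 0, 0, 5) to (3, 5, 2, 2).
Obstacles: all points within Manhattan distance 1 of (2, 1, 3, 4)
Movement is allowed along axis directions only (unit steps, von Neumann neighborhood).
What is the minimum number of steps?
12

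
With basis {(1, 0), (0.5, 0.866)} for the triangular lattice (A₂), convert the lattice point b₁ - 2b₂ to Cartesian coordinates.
(0, -1.732)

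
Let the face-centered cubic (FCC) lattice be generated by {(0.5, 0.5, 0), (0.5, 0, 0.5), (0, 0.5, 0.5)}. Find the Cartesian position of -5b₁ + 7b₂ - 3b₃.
(1, -4, 2)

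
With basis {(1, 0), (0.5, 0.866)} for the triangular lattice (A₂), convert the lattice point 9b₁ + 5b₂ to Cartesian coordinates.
(11.5, 4.33)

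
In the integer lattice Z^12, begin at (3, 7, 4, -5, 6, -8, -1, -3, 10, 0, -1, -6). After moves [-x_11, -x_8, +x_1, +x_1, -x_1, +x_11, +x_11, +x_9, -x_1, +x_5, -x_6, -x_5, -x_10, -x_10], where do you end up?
(3, 7, 4, -5, 6, -9, -1, -4, 11, -2, 0, -6)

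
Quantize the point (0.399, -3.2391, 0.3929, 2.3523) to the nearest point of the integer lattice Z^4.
(0, -3, 0, 2)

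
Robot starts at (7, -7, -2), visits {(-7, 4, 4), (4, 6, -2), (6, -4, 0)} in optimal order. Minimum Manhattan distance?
39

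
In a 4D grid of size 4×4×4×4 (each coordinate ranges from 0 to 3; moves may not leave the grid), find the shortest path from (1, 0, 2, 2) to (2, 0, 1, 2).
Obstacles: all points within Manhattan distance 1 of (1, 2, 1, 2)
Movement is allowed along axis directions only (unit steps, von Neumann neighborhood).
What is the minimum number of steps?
2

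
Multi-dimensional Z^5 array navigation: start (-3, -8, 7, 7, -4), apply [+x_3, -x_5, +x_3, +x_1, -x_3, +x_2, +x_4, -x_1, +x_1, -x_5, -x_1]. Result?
(-3, -7, 8, 8, -6)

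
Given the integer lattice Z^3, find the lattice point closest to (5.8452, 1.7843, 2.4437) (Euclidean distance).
(6, 2, 2)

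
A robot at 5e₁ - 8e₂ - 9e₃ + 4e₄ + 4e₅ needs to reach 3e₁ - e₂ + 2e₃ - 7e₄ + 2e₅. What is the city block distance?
33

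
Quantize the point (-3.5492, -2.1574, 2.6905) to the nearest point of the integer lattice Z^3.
(-4, -2, 3)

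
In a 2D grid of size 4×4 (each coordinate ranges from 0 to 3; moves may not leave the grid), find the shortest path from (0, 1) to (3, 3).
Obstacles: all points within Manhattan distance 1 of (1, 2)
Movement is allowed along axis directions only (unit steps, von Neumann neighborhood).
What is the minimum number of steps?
7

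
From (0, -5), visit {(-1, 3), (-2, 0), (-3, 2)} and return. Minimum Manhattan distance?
22
(one optimal route: (0, -5) → (-1, 3) → (-3, 2) → (-2, 0) → (0, -5))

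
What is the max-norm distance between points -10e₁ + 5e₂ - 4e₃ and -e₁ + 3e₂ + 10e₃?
14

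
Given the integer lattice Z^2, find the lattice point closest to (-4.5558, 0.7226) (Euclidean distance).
(-5, 1)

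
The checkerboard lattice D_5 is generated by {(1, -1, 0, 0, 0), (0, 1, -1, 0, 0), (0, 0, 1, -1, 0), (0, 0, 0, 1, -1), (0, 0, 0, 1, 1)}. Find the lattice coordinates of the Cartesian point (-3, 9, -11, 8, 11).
-3b₁ + 6b₂ - 5b₃ - 4b₄ + 7b₅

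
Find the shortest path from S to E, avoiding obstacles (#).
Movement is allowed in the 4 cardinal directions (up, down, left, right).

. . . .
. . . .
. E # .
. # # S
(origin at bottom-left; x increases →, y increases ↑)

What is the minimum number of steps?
5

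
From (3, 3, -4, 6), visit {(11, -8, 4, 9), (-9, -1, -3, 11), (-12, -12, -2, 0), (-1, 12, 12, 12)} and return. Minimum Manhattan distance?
168
(one optimal route: (3, 3, -4, 6) → (-9, -1, -3, 11) → (-12, -12, -2, 0) → (11, -8, 4, 9) → (-1, 12, 12, 12) → (3, 3, -4, 6))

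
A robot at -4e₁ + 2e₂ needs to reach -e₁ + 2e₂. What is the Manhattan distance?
3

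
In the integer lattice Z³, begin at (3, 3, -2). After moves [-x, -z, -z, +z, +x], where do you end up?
(3, 3, -3)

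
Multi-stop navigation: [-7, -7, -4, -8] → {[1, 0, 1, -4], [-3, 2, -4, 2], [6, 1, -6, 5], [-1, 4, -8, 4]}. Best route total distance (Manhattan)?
64
(one optimal route: (-7, -7, -4, -8) → (1, 0, 1, -4) → (-3, 2, -4, 2) → (-1, 4, -8, 4) → (6, 1, -6, 5))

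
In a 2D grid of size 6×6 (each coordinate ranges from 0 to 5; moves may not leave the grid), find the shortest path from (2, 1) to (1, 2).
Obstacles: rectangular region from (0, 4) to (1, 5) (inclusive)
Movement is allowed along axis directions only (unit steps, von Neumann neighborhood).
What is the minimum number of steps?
2
(one shortest path: (2, 1) → (1, 1) → (1, 2))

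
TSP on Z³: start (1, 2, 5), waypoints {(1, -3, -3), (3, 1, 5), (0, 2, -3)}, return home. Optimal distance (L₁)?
32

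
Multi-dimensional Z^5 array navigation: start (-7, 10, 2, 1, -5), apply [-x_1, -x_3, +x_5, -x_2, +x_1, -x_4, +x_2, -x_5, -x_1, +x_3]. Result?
(-8, 10, 2, 0, -5)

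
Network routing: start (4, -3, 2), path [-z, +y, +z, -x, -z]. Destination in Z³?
(3, -2, 1)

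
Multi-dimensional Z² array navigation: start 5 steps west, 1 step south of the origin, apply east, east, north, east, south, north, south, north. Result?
(-2, 0)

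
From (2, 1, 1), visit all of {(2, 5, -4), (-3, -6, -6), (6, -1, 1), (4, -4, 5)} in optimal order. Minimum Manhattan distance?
53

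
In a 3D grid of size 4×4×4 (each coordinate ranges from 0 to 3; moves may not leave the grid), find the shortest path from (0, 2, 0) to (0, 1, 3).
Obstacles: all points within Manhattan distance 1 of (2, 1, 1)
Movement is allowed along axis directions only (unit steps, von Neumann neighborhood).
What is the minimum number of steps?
4
(one shortest path: (0, 2, 0) → (0, 1, 0) → (0, 1, 1) → (0, 1, 2) → (0, 1, 3))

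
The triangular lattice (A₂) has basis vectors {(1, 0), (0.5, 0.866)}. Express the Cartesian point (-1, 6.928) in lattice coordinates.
-5b₁ + 8b₂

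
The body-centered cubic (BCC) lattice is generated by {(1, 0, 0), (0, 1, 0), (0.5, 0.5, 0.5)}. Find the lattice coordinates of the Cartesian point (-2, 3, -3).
b₁ + 6b₂ - 6b₃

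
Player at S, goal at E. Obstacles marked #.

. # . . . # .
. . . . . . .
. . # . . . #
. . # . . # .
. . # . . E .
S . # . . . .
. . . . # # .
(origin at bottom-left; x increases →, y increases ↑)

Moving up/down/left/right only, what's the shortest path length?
8
(one shortest path: (0, 1) → (1, 1) → (1, 0) → (2, 0) → (3, 0) → (3, 1) → (4, 1) → (5, 1) → (5, 2))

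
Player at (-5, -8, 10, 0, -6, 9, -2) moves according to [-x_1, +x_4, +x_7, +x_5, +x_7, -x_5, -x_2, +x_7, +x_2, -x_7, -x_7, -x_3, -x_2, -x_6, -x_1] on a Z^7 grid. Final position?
(-7, -9, 9, 1, -6, 8, -1)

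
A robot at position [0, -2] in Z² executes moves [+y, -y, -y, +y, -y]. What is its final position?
(0, -3)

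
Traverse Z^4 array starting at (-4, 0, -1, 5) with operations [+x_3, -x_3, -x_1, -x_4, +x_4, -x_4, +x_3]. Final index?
(-5, 0, 0, 4)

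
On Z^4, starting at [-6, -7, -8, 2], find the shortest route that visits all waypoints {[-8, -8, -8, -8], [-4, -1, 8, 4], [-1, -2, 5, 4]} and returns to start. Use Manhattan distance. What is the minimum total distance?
84
(one optimal route: (-6, -7, -8, 2) → (-8, -8, -8, -8) → (-4, -1, 8, 4) → (-1, -2, 5, 4) → (-6, -7, -8, 2))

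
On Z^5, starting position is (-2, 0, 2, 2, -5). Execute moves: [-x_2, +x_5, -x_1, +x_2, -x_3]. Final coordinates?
(-3, 0, 1, 2, -4)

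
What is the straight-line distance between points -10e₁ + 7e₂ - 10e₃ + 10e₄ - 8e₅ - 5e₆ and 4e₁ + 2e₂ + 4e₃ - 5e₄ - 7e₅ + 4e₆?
26.9072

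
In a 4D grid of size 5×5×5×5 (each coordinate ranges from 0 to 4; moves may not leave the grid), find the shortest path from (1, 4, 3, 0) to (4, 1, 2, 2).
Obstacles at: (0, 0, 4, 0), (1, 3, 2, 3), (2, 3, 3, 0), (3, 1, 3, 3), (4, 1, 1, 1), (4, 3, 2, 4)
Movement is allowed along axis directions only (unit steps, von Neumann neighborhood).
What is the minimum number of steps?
9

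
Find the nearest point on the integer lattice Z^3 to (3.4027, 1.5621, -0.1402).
(3, 2, 0)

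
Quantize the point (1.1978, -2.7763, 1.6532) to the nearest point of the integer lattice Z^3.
(1, -3, 2)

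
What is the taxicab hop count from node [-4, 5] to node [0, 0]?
9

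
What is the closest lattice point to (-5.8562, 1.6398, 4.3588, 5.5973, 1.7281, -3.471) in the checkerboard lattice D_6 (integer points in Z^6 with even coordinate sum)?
(-6, 2, 4, 6, 2, -4)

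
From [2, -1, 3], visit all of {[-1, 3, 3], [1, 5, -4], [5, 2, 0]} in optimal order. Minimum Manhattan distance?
28
(one optimal route: (2, -1, 3) → (-1, 3, 3) → (5, 2, 0) → (1, 5, -4))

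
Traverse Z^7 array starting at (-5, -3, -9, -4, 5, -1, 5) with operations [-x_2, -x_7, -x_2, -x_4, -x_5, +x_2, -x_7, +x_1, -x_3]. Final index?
(-4, -4, -10, -5, 4, -1, 3)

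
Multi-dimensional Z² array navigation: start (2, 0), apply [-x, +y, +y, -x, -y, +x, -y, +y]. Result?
(1, 1)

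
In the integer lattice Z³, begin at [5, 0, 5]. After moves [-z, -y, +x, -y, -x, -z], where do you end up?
(5, -2, 3)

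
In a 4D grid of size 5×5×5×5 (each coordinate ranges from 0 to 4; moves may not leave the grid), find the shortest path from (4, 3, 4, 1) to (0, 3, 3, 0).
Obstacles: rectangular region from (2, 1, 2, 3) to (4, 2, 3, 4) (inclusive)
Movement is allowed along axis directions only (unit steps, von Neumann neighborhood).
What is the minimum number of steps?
6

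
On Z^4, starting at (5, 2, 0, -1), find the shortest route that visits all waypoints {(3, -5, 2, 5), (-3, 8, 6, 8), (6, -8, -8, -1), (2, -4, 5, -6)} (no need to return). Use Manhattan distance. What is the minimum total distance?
87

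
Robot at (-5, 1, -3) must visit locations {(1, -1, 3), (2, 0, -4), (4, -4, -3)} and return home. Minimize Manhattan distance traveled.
42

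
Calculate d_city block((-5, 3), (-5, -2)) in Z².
5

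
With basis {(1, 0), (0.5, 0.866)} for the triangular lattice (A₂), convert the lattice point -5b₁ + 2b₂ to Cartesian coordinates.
(-4, 1.732)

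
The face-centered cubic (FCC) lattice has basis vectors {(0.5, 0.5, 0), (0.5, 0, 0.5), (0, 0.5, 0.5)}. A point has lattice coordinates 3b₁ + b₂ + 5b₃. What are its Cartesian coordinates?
(2, 4, 3)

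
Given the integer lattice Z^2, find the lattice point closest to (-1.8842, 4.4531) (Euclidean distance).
(-2, 4)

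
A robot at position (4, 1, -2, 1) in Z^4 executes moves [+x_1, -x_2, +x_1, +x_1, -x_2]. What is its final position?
(7, -1, -2, 1)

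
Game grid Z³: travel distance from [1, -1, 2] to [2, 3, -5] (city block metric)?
12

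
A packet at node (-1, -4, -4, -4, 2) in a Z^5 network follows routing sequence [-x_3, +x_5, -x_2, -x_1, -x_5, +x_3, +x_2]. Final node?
(-2, -4, -4, -4, 2)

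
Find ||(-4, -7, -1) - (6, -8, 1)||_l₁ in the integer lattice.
13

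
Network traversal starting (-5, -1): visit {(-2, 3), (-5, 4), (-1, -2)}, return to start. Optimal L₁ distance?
20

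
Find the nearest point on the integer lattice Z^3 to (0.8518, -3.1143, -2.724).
(1, -3, -3)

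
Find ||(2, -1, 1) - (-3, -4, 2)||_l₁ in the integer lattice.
9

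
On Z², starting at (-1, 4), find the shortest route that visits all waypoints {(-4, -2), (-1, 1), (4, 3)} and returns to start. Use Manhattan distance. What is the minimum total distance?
28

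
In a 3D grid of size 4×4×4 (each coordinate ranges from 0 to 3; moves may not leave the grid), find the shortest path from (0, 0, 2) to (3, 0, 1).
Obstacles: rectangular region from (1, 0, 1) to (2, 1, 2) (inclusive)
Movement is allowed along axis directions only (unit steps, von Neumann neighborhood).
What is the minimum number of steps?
6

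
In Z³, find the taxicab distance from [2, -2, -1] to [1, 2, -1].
5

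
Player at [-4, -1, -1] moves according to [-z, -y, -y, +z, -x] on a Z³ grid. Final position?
(-5, -3, -1)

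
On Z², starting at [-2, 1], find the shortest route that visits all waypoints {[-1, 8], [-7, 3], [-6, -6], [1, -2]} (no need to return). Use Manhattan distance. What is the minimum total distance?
38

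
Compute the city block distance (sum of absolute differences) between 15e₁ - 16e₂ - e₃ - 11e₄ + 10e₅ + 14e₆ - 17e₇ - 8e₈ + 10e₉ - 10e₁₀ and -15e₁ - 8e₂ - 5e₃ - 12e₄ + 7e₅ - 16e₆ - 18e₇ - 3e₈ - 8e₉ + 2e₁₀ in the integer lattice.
112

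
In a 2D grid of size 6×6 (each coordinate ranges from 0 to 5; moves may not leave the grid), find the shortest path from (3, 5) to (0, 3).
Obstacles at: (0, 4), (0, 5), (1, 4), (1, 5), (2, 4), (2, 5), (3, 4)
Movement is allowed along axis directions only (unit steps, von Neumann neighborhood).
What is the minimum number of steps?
7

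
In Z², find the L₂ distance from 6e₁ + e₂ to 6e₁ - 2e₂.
3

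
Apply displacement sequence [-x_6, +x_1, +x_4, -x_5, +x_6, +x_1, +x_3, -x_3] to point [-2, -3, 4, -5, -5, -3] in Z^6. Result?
(0, -3, 4, -4, -6, -3)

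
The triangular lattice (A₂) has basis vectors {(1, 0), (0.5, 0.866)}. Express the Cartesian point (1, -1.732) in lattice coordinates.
2b₁ - 2b₂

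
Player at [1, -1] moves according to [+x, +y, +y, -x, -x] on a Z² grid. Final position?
(0, 1)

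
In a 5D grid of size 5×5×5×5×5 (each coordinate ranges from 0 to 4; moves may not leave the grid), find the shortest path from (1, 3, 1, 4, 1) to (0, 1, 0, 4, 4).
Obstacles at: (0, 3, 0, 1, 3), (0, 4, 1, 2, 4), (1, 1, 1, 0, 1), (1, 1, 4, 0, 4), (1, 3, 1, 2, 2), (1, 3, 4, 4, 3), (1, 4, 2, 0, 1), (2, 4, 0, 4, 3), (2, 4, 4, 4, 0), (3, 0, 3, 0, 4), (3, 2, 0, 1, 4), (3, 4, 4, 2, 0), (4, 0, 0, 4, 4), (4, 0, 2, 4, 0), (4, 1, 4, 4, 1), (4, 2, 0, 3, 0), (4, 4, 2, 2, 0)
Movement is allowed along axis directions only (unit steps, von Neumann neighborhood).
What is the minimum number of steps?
7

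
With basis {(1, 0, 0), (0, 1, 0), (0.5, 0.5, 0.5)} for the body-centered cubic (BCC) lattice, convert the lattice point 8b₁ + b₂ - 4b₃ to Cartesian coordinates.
(6, -1, -2)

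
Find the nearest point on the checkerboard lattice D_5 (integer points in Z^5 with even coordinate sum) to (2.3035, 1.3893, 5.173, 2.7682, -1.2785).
(2, 1, 5, 3, -1)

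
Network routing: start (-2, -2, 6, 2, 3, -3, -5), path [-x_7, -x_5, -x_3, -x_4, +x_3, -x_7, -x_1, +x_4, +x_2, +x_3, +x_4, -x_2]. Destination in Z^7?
(-3, -2, 7, 3, 2, -3, -7)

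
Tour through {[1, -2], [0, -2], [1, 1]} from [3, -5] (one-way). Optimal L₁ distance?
10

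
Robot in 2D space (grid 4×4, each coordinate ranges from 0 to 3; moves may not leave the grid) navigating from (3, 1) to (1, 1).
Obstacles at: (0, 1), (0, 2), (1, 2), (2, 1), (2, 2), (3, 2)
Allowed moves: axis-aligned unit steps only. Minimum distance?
4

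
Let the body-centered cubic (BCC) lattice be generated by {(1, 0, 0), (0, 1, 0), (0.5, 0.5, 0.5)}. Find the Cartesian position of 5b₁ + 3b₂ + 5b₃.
(7.5, 5.5, 2.5)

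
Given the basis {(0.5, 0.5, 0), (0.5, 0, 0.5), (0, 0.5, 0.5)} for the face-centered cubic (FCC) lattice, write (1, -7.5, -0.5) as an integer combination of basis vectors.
-6b₁ + 8b₂ - 9b₃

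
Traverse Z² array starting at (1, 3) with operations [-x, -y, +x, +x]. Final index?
(2, 2)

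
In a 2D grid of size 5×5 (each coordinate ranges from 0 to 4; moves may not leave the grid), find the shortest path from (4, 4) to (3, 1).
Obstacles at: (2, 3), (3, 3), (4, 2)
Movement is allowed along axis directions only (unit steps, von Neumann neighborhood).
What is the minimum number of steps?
8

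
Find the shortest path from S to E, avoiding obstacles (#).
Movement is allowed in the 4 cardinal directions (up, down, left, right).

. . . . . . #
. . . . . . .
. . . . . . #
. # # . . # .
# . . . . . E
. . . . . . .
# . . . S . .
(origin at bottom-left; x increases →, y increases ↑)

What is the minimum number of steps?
4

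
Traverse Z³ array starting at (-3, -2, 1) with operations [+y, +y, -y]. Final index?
(-3, -1, 1)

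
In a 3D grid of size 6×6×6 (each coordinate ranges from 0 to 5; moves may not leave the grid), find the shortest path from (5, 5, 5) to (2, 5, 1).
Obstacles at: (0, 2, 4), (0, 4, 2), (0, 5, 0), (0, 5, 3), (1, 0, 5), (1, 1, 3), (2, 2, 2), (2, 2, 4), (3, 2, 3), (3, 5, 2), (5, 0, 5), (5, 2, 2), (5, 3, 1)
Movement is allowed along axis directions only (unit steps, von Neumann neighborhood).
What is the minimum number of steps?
7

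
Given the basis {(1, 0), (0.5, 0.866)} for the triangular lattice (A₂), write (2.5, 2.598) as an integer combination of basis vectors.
b₁ + 3b₂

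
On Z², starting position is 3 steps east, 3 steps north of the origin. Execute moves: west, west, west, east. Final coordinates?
(1, 3)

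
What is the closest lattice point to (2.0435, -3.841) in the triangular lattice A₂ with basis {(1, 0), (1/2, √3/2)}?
(2, -3.464)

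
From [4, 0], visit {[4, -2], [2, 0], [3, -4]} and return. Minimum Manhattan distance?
12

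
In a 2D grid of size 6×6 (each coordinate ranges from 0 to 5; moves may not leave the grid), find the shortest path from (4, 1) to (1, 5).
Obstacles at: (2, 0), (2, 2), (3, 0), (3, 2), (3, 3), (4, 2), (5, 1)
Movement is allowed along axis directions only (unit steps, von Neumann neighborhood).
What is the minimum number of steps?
7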